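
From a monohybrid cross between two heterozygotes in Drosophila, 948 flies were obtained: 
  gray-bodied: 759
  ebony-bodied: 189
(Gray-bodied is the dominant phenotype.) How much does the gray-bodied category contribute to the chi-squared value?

3.241

For a monohybrid cross between heterozygotes with complete dominance, the expected phenotypic ratio is 3:1.
The 3:1 ratio has 4 parts, so with N = 948 the expected counts are:
  gray-bodied: 948 × 3/4 = 711
  ebony-bodied: 948 × 1/4 = 237
Contribution of gray-bodied: (759 − 711)² / 711 = 3.2405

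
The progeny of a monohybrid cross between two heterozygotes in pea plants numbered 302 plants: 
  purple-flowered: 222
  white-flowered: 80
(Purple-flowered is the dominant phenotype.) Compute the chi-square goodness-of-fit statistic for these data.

0.358

For a monohybrid cross between heterozygotes with complete dominance, the expected phenotypic ratio is 3:1.
Under the 3:1 hypothesis (Σ ratio = 4, N = 302):
  purple-flowered: 302 × 3/4 = 226.5
  white-flowered: 302 × 1/4 = 75.5
χ² = Σ (O − E)² / E
  purple-flowered: (222 − 226.5)² / 226.5 = 0.0894
  white-flowered: (80 − 75.5)² / 75.5 = 0.2682
χ² = 0.0894 + 0.2682 = 0.3576 ≈ 0.358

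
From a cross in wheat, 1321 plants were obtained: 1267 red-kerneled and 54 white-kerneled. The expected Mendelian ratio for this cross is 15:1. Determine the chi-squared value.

The 15:1 ratio has 16 parts, so with N = 1321 the expected counts are:
  red-kerneled: 1321 × 15/16 = 1238.4375
  white-kerneled: 1321 × 1/16 = 82.5625
χ² = Σ (O − E)² / E
  red-kerneled: (1267 − 1238.4375)² / 1238.4375 = 0.6587
  white-kerneled: (54 − 82.5625)² / 82.5625 = 9.8812
χ² = 0.6587 + 9.8812 = 10.5399 ≈ 10.540

10.540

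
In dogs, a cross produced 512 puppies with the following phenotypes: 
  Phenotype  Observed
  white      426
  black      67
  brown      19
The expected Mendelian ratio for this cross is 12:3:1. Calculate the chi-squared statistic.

18.635

The 12:3:1 ratio has 16 parts, so with N = 512 the expected counts are:
  white: 512 × 12/16 = 384
  black: 512 × 3/16 = 96
  brown: 512 × 1/16 = 32
χ² = Σ (O − E)² / E
  white: (426 − 384)² / 384 = 4.5938
  black: (67 − 96)² / 96 = 8.7604
  brown: (19 − 32)² / 32 = 5.2812
χ² = 4.5938 + 8.7604 + 5.2812 = 18.6354 ≈ 18.635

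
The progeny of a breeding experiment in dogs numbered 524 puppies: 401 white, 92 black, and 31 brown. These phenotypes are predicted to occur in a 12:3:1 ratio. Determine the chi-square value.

0.654

Expected counts for N = 524 under a 12:3:1 ratio (total parts = 16):
  white: 524 × 12/16 = 393
  black: 524 × 3/16 = 98.25
  brown: 524 × 1/16 = 32.75
χ² = Σ (O − E)² / E
  white: (401 − 393)² / 393 = 0.1628
  black: (92 − 98.25)² / 98.25 = 0.3976
  brown: (31 − 32.75)² / 32.75 = 0.0935
χ² = 0.1628 + 0.3976 + 0.0935 = 0.6539 ≈ 0.654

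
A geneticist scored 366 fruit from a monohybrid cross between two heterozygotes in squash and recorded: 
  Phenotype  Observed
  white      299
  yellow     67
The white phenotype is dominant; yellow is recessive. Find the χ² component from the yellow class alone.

6.560

For a monohybrid cross between heterozygotes with complete dominance, the expected phenotypic ratio is 3:1.
The 3:1 ratio has 4 parts, so with N = 366 the expected counts are:
  white: 366 × 3/4 = 274.5
  yellow: 366 × 1/4 = 91.5
Contribution of yellow: (67 − 91.5)² / 91.5 = 6.5601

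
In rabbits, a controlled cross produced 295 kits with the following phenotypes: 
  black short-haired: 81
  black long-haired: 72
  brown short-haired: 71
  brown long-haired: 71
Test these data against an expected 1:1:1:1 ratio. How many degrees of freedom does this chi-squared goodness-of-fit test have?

A goodness-of-fit test with 4 phenotype classes has df = 4 − 1 = 3.

3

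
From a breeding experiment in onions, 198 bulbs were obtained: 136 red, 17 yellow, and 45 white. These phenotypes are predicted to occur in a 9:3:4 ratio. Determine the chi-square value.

Total ratio parts = 16. Expected numbers out of 198:
  red: 198 × 9/16 = 111.375
  yellow: 198 × 3/16 = 37.125
  white: 198 × 4/16 = 49.5
χ² = Σ (O − E)² / E
  red: (136 − 111.375)² / 111.375 = 5.4446
  yellow: (17 − 37.125)² / 37.125 = 10.9095
  white: (45 − 49.5)² / 49.5 = 0.4091
χ² = 5.4446 + 10.9095 + 0.4091 = 16.7632 ≈ 16.763

16.763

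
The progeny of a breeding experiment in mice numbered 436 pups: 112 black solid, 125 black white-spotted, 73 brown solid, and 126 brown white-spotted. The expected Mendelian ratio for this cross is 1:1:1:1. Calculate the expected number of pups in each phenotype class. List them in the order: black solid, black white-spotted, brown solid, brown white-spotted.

The 1:1:1:1 ratio has 4 parts, so with N = 436 the expected counts are:
  black solid: 436 × 1/4 = 109
  black white-spotted: 436 × 1/4 = 109
  brown solid: 436 × 1/4 = 109
  brown white-spotted: 436 × 1/4 = 109

109, 109, 109, 109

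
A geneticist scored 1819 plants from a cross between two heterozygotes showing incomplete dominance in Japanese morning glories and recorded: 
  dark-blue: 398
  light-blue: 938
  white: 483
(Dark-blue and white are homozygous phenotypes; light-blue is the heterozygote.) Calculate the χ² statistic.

With incomplete dominance, a heterozygote × heterozygote cross gives a 1:2:1 phenotypic ratio.
Under the 1:2:1 hypothesis (Σ ratio = 4, N = 1819):
  dark-blue: 1819 × 1/4 = 454.75
  light-blue: 1819 × 2/4 = 909.5
  white: 1819 × 1/4 = 454.75
χ² = Σ (O − E)² / E
  dark-blue: (398 − 454.75)² / 454.75 = 7.0821
  light-blue: (938 − 909.5)² / 909.5 = 0.8931
  white: (483 − 454.75)² / 454.75 = 1.7549
χ² = 7.0821 + 0.8931 + 1.7549 = 9.7301 ≈ 9.730

9.730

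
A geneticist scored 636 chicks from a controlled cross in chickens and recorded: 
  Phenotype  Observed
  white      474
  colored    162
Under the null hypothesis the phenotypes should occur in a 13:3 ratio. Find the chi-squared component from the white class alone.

3.537

Total ratio parts = 16. Expected numbers out of 636:
  white: 636 × 13/16 = 516.75
  colored: 636 × 3/16 = 119.25
Contribution of white: (474 − 516.75)² / 516.75 = 3.5366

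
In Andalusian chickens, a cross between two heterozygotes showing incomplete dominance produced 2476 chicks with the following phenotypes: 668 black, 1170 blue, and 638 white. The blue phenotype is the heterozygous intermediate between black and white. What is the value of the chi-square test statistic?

With incomplete dominance, a heterozygote × heterozygote cross gives a 1:2:1 phenotypic ratio.
Under the 1:2:1 hypothesis (Σ ratio = 4, N = 2476):
  black: 2476 × 1/4 = 619
  blue: 2476 × 2/4 = 1238
  white: 2476 × 1/4 = 619
χ² = Σ (O − E)² / E
  black: (668 − 619)² / 619 = 3.8788
  blue: (1170 − 1238)² / 1238 = 3.7351
  white: (638 − 619)² / 619 = 0.5832
χ² = 3.8788 + 3.7351 + 0.5832 = 8.1971 ≈ 8.197

8.197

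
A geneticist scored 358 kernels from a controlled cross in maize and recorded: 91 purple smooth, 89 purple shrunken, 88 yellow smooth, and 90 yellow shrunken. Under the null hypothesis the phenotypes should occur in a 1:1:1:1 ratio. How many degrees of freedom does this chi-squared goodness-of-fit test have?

3

A goodness-of-fit test with 4 phenotype classes has df = 4 − 1 = 3.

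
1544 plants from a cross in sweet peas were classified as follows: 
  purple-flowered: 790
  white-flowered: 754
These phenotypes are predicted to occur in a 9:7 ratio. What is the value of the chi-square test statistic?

16.218

Total ratio parts = 16. Expected numbers out of 1544:
  purple-flowered: 1544 × 9/16 = 868.5
  white-flowered: 1544 × 7/16 = 675.5
χ² = Σ (O − E)² / E
  purple-flowered: (790 − 868.5)² / 868.5 = 7.0953
  white-flowered: (754 − 675.5)² / 675.5 = 9.1225
χ² = 7.0953 + 9.1225 = 16.2178 ≈ 16.218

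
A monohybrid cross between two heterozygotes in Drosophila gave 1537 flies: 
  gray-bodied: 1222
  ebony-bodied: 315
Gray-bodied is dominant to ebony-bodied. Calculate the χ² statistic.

For a monohybrid cross between heterozygotes with complete dominance, the expected phenotypic ratio is 3:1.
Under the 3:1 hypothesis (Σ ratio = 4, N = 1537):
  gray-bodied: 1537 × 3/4 = 1152.75
  ebony-bodied: 1537 × 1/4 = 384.25
χ² = Σ (O − E)² / E
  gray-bodied: (1222 − 1152.75)² / 1152.75 = 4.1601
  ebony-bodied: (315 − 384.25)² / 384.25 = 12.4803
χ² = 4.1601 + 12.4803 = 16.6404 ≈ 16.640

16.640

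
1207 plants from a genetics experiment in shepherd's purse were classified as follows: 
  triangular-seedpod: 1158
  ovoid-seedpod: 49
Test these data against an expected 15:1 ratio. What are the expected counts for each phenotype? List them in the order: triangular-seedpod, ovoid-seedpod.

1131.5625, 75.4375

Under the 15:1 hypothesis (Σ ratio = 16, N = 1207):
  triangular-seedpod: 1207 × 15/16 = 1131.5625
  ovoid-seedpod: 1207 × 1/16 = 75.4375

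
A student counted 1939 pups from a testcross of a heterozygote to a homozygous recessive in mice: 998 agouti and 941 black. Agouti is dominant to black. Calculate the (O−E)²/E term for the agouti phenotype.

A testcross of a heterozygote (Aa × aa) gives a 1:1 phenotypic ratio.
The 1:1 ratio has 2 parts, so with N = 1939 the expected counts are:
  agouti: 1939 × 1/2 = 969.5
  black: 1939 × 1/2 = 969.5
Contribution of agouti: (998 − 969.5)² / 969.5 = 0.8378

0.838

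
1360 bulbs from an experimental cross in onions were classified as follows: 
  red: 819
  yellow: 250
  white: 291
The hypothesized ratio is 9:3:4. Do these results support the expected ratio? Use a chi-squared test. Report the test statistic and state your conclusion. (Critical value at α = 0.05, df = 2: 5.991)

Under the 9:3:4 hypothesis (Σ ratio = 16, N = 1360):
  red: 1360 × 9/16 = 765
  yellow: 1360 × 3/16 = 255
  white: 1360 × 4/16 = 340
χ² = Σ (O − E)² / E
  red: (819 − 765)² / 765 = 3.8118
  yellow: (250 − 255)² / 255 = 0.0980
  white: (291 − 340)² / 340 = 7.0618
χ² = 3.8118 + 0.0980 + 7.0618 = 10.9716 ≈ 10.972
Degrees of freedom = 3 − 1 = 2; critical value at α = 0.05 is 5.991.
Since 10.972 > 5.991, we reject the null hypothesis — the data do not fit the 9:3:4 ratio.

10.972; not consistent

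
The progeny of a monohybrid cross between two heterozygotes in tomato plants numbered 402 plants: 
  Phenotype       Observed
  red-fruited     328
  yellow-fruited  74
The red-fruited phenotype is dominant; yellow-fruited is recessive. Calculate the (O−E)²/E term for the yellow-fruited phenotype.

For a monohybrid cross between heterozygotes with complete dominance, the expected phenotypic ratio is 3:1.
Total ratio parts = 4. Expected numbers out of 402:
  red-fruited: 402 × 3/4 = 301.5
  yellow-fruited: 402 × 1/4 = 100.5
Contribution of yellow-fruited: (74 − 100.5)² / 100.5 = 6.9876

6.988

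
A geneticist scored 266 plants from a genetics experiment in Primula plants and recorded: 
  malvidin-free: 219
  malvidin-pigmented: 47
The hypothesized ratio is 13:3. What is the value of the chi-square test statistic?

0.204

Under the 13:3 hypothesis (Σ ratio = 16, N = 266):
  malvidin-free: 266 × 13/16 = 216.125
  malvidin-pigmented: 266 × 3/16 = 49.875
χ² = Σ (O − E)² / E
  malvidin-free: (219 − 216.125)² / 216.125 = 0.0382
  malvidin-pigmented: (47 − 49.875)² / 49.875 = 0.1657
χ² = 0.0382 + 0.1657 = 0.2039 ≈ 0.204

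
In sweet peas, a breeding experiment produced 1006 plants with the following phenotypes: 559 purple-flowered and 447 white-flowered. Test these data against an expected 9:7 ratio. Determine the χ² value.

0.191

The 9:7 ratio has 16 parts, so with N = 1006 the expected counts are:
  purple-flowered: 1006 × 9/16 = 565.875
  white-flowered: 1006 × 7/16 = 440.125
χ² = Σ (O − E)² / E
  purple-flowered: (559 − 565.875)² / 565.875 = 0.0835
  white-flowered: (447 − 440.125)² / 440.125 = 0.1074
χ² = 0.0835 + 0.1074 = 0.1909 ≈ 0.191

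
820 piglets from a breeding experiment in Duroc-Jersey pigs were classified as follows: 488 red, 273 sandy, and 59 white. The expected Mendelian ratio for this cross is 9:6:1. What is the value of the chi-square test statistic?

The 9:6:1 ratio has 16 parts, so with N = 820 the expected counts are:
  red: 820 × 9/16 = 461.25
  sandy: 820 × 6/16 = 307.5
  white: 820 × 1/16 = 51.25
χ² = Σ (O − E)² / E
  red: (488 − 461.25)² / 461.25 = 1.5514
  sandy: (273 − 307.5)² / 307.5 = 3.8707
  white: (59 − 51.25)² / 51.25 = 1.1720
χ² = 1.5514 + 3.8707 + 1.1720 = 6.5941 ≈ 6.594

6.594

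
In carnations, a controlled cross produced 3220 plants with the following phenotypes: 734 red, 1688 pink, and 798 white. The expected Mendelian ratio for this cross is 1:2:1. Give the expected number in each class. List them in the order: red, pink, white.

805, 1610, 805

The 1:2:1 ratio has 4 parts, so with N = 3220 the expected counts are:
  red: 3220 × 1/4 = 805
  pink: 3220 × 2/4 = 1610
  white: 3220 × 1/4 = 805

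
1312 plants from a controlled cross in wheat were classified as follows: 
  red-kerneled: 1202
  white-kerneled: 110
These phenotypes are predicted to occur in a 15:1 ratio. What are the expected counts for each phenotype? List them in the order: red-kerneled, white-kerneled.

1230, 82

Total ratio parts = 16. Expected numbers out of 1312:
  red-kerneled: 1312 × 15/16 = 1230
  white-kerneled: 1312 × 1/16 = 82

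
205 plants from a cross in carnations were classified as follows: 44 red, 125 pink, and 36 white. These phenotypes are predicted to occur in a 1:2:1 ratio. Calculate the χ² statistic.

Expected counts for N = 205 under a 1:2:1 ratio (total parts = 4):
  red: 205 × 1/4 = 51.25
  pink: 205 × 2/4 = 102.5
  white: 205 × 1/4 = 51.25
χ² = Σ (O − E)² / E
  red: (44 − 51.25)² / 51.25 = 1.0256
  pink: (125 − 102.5)² / 102.5 = 4.9390
  white: (36 − 51.25)² / 51.25 = 4.5378
χ² = 1.0256 + 4.9390 + 4.5378 = 10.5024 ≈ 10.502

10.502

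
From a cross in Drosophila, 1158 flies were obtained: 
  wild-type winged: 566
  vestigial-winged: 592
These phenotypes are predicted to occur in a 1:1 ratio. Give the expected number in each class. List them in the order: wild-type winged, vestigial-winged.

579, 579

Under the 1:1 hypothesis (Σ ratio = 2, N = 1158):
  wild-type winged: 1158 × 1/2 = 579
  vestigial-winged: 1158 × 1/2 = 579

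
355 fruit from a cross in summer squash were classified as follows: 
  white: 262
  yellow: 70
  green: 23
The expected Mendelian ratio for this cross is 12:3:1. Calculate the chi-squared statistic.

0.275

The 12:3:1 ratio has 16 parts, so with N = 355 the expected counts are:
  white: 355 × 12/16 = 266.25
  yellow: 355 × 3/16 = 66.5625
  green: 355 × 1/16 = 22.1875
χ² = Σ (O − E)² / E
  white: (262 − 266.25)² / 266.25 = 0.0678
  yellow: (70 − 66.5625)² / 66.5625 = 0.1775
  green: (23 − 22.1875)² / 22.1875 = 0.0298
χ² = 0.0678 + 0.1775 + 0.0298 = 0.2751 ≈ 0.275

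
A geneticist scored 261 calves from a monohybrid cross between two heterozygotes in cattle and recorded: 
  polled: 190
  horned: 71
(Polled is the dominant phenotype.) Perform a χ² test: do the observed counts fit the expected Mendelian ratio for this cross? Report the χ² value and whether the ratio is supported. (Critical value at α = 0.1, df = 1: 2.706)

For a monohybrid cross between heterozygotes with complete dominance, the expected phenotypic ratio is 3:1.
Total ratio parts = 4. Expected numbers out of 261:
  polled: 261 × 3/4 = 195.75
  horned: 261 × 1/4 = 65.25
χ² = Σ (O − E)² / E
  polled: (190 − 195.75)² / 195.75 = 0.1689
  horned: (71 − 65.25)² / 65.25 = 0.5067
χ² = 0.1689 + 0.5067 = 0.6756 ≈ 0.676
Degrees of freedom = 2 − 1 = 1; critical value at α = 0.1 is 2.706.
Since 0.676 < 2.706, we fail to reject the null hypothesis — the data are consistent with the 3:1 ratio.

0.676; consistent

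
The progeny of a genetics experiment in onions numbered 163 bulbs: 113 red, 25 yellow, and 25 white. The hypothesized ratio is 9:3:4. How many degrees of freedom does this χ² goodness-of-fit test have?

2

A goodness-of-fit test with 3 phenotype classes has df = 3 − 1 = 2.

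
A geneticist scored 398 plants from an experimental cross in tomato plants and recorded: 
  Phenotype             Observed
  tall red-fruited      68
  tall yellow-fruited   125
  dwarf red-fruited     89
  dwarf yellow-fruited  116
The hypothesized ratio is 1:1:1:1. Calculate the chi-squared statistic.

The 1:1:1:1 ratio has 4 parts, so with N = 398 the expected counts are:
  tall red-fruited: 398 × 1/4 = 99.5
  tall yellow-fruited: 398 × 1/4 = 99.5
  dwarf red-fruited: 398 × 1/4 = 99.5
  dwarf yellow-fruited: 398 × 1/4 = 99.5
χ² = Σ (O − E)² / E
  tall red-fruited: (68 − 99.5)² / 99.5 = 9.9724
  tall yellow-fruited: (125 − 99.5)² / 99.5 = 6.5352
  dwarf red-fruited: (89 − 99.5)² / 99.5 = 1.1080
  dwarf yellow-fruited: (116 − 99.5)² / 99.5 = 2.7362
χ² = 9.9724 + 6.5352 + 1.1080 + 2.7362 = 20.3518 ≈ 20.352

20.352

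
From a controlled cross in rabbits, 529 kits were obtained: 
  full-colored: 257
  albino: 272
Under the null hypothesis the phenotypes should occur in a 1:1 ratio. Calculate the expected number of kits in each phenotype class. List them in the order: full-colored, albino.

Under the 1:1 hypothesis (Σ ratio = 2, N = 529):
  full-colored: 529 × 1/2 = 264.5
  albino: 529 × 1/2 = 264.5

264.5, 264.5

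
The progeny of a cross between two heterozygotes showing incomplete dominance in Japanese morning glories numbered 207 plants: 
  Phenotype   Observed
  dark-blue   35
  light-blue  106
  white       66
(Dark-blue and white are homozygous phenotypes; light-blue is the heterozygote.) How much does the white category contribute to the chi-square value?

With incomplete dominance, a heterozygote × heterozygote cross gives a 1:2:1 phenotypic ratio.
Expected counts for N = 207 under a 1:2:1 ratio (total parts = 4):
  dark-blue: 207 × 1/4 = 51.75
  light-blue: 207 × 2/4 = 103.5
  white: 207 × 1/4 = 51.75
Contribution of white: (66 − 51.75)² / 51.75 = 3.9239

3.924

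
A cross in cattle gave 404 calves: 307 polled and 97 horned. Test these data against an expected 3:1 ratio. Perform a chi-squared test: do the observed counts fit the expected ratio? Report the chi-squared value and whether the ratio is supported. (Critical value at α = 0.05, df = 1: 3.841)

0.211; consistent

Total ratio parts = 4. Expected numbers out of 404:
  polled: 404 × 3/4 = 303
  horned: 404 × 1/4 = 101
χ² = Σ (O − E)² / E
  polled: (307 − 303)² / 303 = 0.0528
  horned: (97 − 101)² / 101 = 0.1584
χ² = 0.0528 + 0.1584 = 0.2112 ≈ 0.211
Degrees of freedom = 2 − 1 = 1; critical value at α = 0.05 is 3.841.
Since 0.211 < 3.841, we fail to reject the null hypothesis — the data are consistent with the 3:1 ratio.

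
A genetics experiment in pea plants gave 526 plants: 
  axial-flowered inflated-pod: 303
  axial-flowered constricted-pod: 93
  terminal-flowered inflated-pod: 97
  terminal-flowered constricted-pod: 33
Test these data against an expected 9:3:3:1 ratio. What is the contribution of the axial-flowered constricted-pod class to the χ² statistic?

The 9:3:3:1 ratio has 16 parts, so with N = 526 the expected counts are:
  axial-flowered inflated-pod: 526 × 9/16 = 295.875
  axial-flowered constricted-pod: 526 × 3/16 = 98.625
  terminal-flowered inflated-pod: 526 × 3/16 = 98.625
  terminal-flowered constricted-pod: 526 × 1/16 = 32.875
Contribution of axial-flowered constricted-pod: (93 − 98.625)² / 98.625 = 0.3208

0.321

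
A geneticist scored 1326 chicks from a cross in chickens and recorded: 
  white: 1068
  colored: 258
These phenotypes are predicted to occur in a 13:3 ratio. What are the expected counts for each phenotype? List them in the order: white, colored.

Under the 13:3 hypothesis (Σ ratio = 16, N = 1326):
  white: 1326 × 13/16 = 1077.375
  colored: 1326 × 3/16 = 248.625

1077.375, 248.625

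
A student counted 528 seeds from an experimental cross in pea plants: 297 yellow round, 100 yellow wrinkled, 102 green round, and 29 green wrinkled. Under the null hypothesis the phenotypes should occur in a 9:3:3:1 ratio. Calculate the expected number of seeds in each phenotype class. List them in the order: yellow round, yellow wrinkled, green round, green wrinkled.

Total ratio parts = 16. Expected numbers out of 528:
  yellow round: 528 × 9/16 = 297
  yellow wrinkled: 528 × 3/16 = 99
  green round: 528 × 3/16 = 99
  green wrinkled: 528 × 1/16 = 33

297, 99, 99, 33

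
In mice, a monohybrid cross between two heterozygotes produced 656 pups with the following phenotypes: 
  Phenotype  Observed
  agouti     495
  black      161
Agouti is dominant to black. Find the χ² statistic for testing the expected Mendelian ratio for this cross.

0.073

For a monohybrid cross between heterozygotes with complete dominance, the expected phenotypic ratio is 3:1.
Expected counts for N = 656 under a 3:1 ratio (total parts = 4):
  agouti: 656 × 3/4 = 492
  black: 656 × 1/4 = 164
χ² = Σ (O − E)² / E
  agouti: (495 − 492)² / 492 = 0.0183
  black: (161 − 164)² / 164 = 0.0549
χ² = 0.0183 + 0.0549 = 0.0732 ≈ 0.073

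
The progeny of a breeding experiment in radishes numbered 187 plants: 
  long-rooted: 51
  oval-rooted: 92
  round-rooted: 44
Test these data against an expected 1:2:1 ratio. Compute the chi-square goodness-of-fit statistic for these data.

Under the 1:2:1 hypothesis (Σ ratio = 4, N = 187):
  long-rooted: 187 × 1/4 = 46.75
  oval-rooted: 187 × 2/4 = 93.5
  round-rooted: 187 × 1/4 = 46.75
χ² = Σ (O − E)² / E
  long-rooted: (51 − 46.75)² / 46.75 = 0.3864
  oval-rooted: (92 − 93.5)² / 93.5 = 0.0241
  round-rooted: (44 − 46.75)² / 46.75 = 0.1618
χ² = 0.3864 + 0.0241 + 0.1618 = 0.5723 ≈ 0.572

0.572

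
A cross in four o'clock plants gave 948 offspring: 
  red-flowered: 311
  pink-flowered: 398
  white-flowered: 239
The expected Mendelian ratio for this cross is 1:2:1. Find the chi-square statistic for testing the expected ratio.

The 1:2:1 ratio has 4 parts, so with N = 948 the expected counts are:
  red-flowered: 948 × 1/4 = 237
  pink-flowered: 948 × 2/4 = 474
  white-flowered: 948 × 1/4 = 237
χ² = Σ (O − E)² / E
  red-flowered: (311 − 237)² / 237 = 23.1055
  pink-flowered: (398 − 474)² / 474 = 12.1857
  white-flowered: (239 − 237)² / 237 = 0.0169
χ² = 23.1055 + 12.1857 + 0.0169 = 35.3081 ≈ 35.308

35.308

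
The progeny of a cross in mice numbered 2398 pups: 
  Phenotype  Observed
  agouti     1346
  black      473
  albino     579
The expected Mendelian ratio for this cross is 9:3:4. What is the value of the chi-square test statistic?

Total ratio parts = 16. Expected numbers out of 2398:
  agouti: 2398 × 9/16 = 1348.875
  black: 2398 × 3/16 = 449.625
  albino: 2398 × 4/16 = 599.5
χ² = Σ (O − E)² / E
  agouti: (1346 − 1348.875)² / 1348.875 = 0.0061
  black: (473 − 449.625)² / 449.625 = 1.2152
  albino: (579 − 599.5)² / 599.5 = 0.7010
χ² = 0.0061 + 1.2152 + 0.7010 = 1.9223 ≈ 1.922

1.922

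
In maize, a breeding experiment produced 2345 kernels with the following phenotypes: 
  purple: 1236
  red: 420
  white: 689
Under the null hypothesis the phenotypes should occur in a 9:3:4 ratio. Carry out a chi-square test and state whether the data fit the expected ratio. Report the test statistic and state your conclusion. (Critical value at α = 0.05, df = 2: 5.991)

The 9:3:4 ratio has 16 parts, so with N = 2345 the expected counts are:
  purple: 2345 × 9/16 = 1319.0625
  red: 2345 × 3/16 = 439.6875
  white: 2345 × 4/16 = 586.25
χ² = Σ (O − E)² / E
  purple: (1236 − 1319.0625)² / 1319.0625 = 5.2305
  red: (420 − 439.6875)² / 439.6875 = 0.8815
  white: (689 − 586.25)² / 586.25 = 18.0086
χ² = 5.2305 + 0.8815 + 18.0086 = 24.1206 ≈ 24.121
Degrees of freedom = 3 − 1 = 2; critical value at α = 0.05 is 5.991.
Since 24.121 > 5.991, we reject the null hypothesis — the data do not fit the 9:3:4 ratio.

24.121; not consistent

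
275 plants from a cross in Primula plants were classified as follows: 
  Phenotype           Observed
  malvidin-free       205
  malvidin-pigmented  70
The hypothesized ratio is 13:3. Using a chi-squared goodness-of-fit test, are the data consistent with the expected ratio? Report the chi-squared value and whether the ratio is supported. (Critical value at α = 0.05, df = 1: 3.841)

8.114; not consistent

Expected counts for N = 275 under a 13:3 ratio (total parts = 16):
  malvidin-free: 275 × 13/16 = 223.4375
  malvidin-pigmented: 275 × 3/16 = 51.5625
χ² = Σ (O − E)² / E
  malvidin-free: (205 − 223.4375)² / 223.4375 = 1.5214
  malvidin-pigmented: (70 − 51.5625)² / 51.5625 = 6.5928
χ² = 1.5214 + 6.5928 = 8.1142 ≈ 8.114
Degrees of freedom = 2 − 1 = 1; critical value at α = 0.05 is 3.841.
Since 8.114 > 3.841, we reject the null hypothesis — the data do not fit the 13:3 ratio.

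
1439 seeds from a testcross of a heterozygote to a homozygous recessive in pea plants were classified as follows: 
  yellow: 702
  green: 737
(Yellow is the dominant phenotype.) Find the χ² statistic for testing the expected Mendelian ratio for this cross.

A testcross of a heterozygote (Aa × aa) gives a 1:1 phenotypic ratio.
The 1:1 ratio has 2 parts, so with N = 1439 the expected counts are:
  yellow: 1439 × 1/2 = 719.5
  green: 1439 × 1/2 = 719.5
χ² = Σ (O − E)² / E
  yellow: (702 − 719.5)² / 719.5 = 0.4256
  green: (737 − 719.5)² / 719.5 = 0.4256
χ² = 0.4256 + 0.4256 = 0.8512 ≈ 0.851

0.851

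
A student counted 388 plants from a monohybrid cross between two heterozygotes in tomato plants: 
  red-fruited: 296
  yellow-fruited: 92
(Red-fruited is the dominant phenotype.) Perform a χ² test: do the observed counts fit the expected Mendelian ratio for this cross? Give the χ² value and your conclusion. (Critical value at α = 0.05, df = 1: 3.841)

0.344; consistent

For a monohybrid cross between heterozygotes with complete dominance, the expected phenotypic ratio is 3:1.
Under the 3:1 hypothesis (Σ ratio = 4, N = 388):
  red-fruited: 388 × 3/4 = 291
  yellow-fruited: 388 × 1/4 = 97
χ² = Σ (O − E)² / E
  red-fruited: (296 − 291)² / 291 = 0.0859
  yellow-fruited: (92 − 97)² / 97 = 0.2577
χ² = 0.0859 + 0.2577 = 0.3436 ≈ 0.344
Degrees of freedom = 2 − 1 = 1; critical value at α = 0.05 is 3.841.
Since 0.344 < 3.841, we fail to reject the null hypothesis — the data are consistent with the 3:1 ratio.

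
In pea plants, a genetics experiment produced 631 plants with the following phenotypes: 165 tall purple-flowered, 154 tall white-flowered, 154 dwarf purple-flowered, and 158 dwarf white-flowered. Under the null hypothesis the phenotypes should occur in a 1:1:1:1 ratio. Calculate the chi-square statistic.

The 1:1:1:1 ratio has 4 parts, so with N = 631 the expected counts are:
  tall purple-flowered: 631 × 1/4 = 157.75
  tall white-flowered: 631 × 1/4 = 157.75
  dwarf purple-flowered: 631 × 1/4 = 157.75
  dwarf white-flowered: 631 × 1/4 = 157.75
χ² = Σ (O − E)² / E
  tall purple-flowered: (165 − 157.75)² / 157.75 = 0.3332
  tall white-flowered: (154 − 157.75)² / 157.75 = 0.0891
  dwarf purple-flowered: (154 − 157.75)² / 157.75 = 0.0891
  dwarf white-flowered: (158 − 157.75)² / 157.75 = 0.0004
χ² = 0.3332 + 0.0891 + 0.0891 + 0.0004 = 0.5118 ≈ 0.512

0.512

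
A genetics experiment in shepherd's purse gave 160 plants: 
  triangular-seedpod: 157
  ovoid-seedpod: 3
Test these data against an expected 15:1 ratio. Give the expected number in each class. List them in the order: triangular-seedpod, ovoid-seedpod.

The 15:1 ratio has 16 parts, so with N = 160 the expected counts are:
  triangular-seedpod: 160 × 15/16 = 150
  ovoid-seedpod: 160 × 1/16 = 10

150, 10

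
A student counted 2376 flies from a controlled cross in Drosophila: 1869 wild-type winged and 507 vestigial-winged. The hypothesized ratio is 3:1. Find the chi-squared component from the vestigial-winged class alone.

Under the 3:1 hypothesis (Σ ratio = 4, N = 2376):
  wild-type winged: 2376 × 3/4 = 1782
  vestigial-winged: 2376 × 1/4 = 594
Contribution of vestigial-winged: (507 − 594)² / 594 = 12.7424

12.742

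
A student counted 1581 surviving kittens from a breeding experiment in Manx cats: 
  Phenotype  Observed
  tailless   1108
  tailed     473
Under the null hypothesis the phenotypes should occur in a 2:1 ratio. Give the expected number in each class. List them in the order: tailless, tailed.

Expected counts for N = 1581 under a 2:1 ratio (total parts = 3):
  tailless: 1581 × 2/3 = 1054
  tailed: 1581 × 1/3 = 527

1054, 527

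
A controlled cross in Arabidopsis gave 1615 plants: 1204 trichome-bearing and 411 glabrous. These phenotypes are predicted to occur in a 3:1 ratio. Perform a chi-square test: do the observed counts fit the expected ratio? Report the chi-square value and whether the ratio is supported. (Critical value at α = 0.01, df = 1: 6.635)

The 3:1 ratio has 4 parts, so with N = 1615 the expected counts are:
  trichome-bearing: 1615 × 3/4 = 1211.25
  glabrous: 1615 × 1/4 = 403.75
χ² = Σ (O − E)² / E
  trichome-bearing: (1204 − 1211.25)² / 1211.25 = 0.0434
  glabrous: (411 − 403.75)² / 403.75 = 0.1302
χ² = 0.0434 + 0.1302 = 0.1736 ≈ 0.174
Degrees of freedom = 2 − 1 = 1; critical value at α = 0.01 is 6.635.
Since 0.174 < 6.635, we fail to reject the null hypothesis — the data are consistent with the 3:1 ratio.

0.174; consistent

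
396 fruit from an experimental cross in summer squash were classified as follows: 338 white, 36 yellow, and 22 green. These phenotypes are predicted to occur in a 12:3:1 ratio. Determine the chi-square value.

Total ratio parts = 16. Expected numbers out of 396:
  white: 396 × 12/16 = 297
  yellow: 396 × 3/16 = 74.25
  green: 396 × 1/16 = 24.75
χ² = Σ (O − E)² / E
  white: (338 − 297)² / 297 = 5.6599
  yellow: (36 − 74.25)² / 74.25 = 19.7045
  green: (22 − 24.75)² / 24.75 = 0.3056
χ² = 5.6599 + 19.7045 + 0.3056 = 25.670

25.670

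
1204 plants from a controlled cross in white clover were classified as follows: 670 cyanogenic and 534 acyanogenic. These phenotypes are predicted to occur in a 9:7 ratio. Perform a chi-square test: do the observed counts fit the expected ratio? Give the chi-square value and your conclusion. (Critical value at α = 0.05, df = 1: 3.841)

The 9:7 ratio has 16 parts, so with N = 1204 the expected counts are:
  cyanogenic: 1204 × 9/16 = 677.25
  acyanogenic: 1204 × 7/16 = 526.75
χ² = Σ (O − E)² / E
  cyanogenic: (670 − 677.25)² / 677.25 = 0.0776
  acyanogenic: (534 − 526.75)² / 526.75 = 0.0998
χ² = 0.0776 + 0.0998 = 0.1774 ≈ 0.177
Degrees of freedom = 2 − 1 = 1; critical value at α = 0.05 is 3.841.
Since 0.177 < 3.841, we fail to reject the null hypothesis — the data are consistent with the 9:7 ratio.

0.177; consistent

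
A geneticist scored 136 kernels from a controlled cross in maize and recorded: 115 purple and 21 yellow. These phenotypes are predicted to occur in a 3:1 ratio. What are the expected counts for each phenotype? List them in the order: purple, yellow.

Expected counts for N = 136 under a 3:1 ratio (total parts = 4):
  purple: 136 × 3/4 = 102
  yellow: 136 × 1/4 = 34

102, 34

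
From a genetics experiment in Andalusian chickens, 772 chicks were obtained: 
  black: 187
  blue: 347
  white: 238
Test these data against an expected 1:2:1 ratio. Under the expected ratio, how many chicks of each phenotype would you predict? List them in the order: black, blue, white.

Expected counts for N = 772 under a 1:2:1 ratio (total parts = 4):
  black: 772 × 1/4 = 193
  blue: 772 × 2/4 = 386
  white: 772 × 1/4 = 193

193, 386, 193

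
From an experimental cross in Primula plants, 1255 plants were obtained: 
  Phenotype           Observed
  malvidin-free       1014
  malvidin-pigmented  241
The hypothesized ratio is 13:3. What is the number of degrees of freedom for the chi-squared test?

1

A goodness-of-fit test with 2 phenotype classes has df = 2 − 1 = 1.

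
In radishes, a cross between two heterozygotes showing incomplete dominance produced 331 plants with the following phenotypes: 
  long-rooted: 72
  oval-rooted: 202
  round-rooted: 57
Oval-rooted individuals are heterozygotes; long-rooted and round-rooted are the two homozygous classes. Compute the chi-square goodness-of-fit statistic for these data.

With incomplete dominance, a heterozygote × heterozygote cross gives a 1:2:1 phenotypic ratio.
Under the 1:2:1 hypothesis (Σ ratio = 4, N = 331):
  long-rooted: 331 × 1/4 = 82.75
  oval-rooted: 331 × 2/4 = 165.5
  round-rooted: 331 × 1/4 = 82.75
χ² = Σ (O − E)² / E
  long-rooted: (72 − 82.75)² / 82.75 = 1.3965
  oval-rooted: (202 − 165.5)² / 165.5 = 8.0498
  round-rooted: (57 − 82.75)² / 82.75 = 8.0128
χ² = 1.3965 + 8.0498 + 8.0128 = 17.4591 ≈ 17.459

17.459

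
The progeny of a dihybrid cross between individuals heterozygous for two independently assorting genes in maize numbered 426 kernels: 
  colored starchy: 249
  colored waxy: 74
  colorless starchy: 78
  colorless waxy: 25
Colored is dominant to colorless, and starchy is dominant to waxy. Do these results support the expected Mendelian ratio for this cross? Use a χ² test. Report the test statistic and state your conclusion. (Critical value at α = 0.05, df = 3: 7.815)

A dihybrid F₂ with independent assortment and complete dominance at both loci gives a 9:3:3:1 phenotypic ratio.
The 9:3:3:1 ratio has 16 parts, so with N = 426 the expected counts are:
  colored starchy: 426 × 9/16 = 239.625
  colored waxy: 426 × 3/16 = 79.875
  colorless starchy: 426 × 3/16 = 79.875
  colorless waxy: 426 × 1/16 = 26.625
χ² = Σ (O − E)² / E
  colored starchy: (249 − 239.625)² / 239.625 = 0.3668
  colored waxy: (74 − 79.875)² / 79.875 = 0.4321
  colorless starchy: (78 − 79.875)² / 79.875 = 0.0440
  colorless waxy: (25 − 26.625)² / 26.625 = 0.0992
χ² = 0.3668 + 0.4321 + 0.0440 + 0.0992 = 0.9421 ≈ 0.942
Degrees of freedom = 4 − 1 = 3; critical value at α = 0.05 is 7.815.
Since 0.942 < 7.815, we fail to reject the null hypothesis — the data are consistent with the 9:3:3:1 ratio.

0.942; consistent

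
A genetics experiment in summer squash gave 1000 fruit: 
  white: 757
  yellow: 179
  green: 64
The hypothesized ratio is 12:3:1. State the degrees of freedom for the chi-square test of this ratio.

2

A goodness-of-fit test with 3 phenotype classes has df = 3 − 1 = 2.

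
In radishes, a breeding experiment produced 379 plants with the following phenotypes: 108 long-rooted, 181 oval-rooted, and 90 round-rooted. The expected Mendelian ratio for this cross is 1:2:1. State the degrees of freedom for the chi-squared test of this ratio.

A goodness-of-fit test with 3 phenotype classes has df = 3 − 1 = 2.

2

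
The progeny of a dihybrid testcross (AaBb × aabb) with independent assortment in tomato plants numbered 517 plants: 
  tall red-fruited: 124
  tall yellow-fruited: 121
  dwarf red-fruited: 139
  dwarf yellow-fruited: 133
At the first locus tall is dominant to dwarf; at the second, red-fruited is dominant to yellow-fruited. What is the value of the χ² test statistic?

A dihybrid testcross with independent assortment gives a 1:1:1:1 ratio.
Under the 1:1:1:1 hypothesis (Σ ratio = 4, N = 517):
  tall red-fruited: 517 × 1/4 = 129.25
  tall yellow-fruited: 517 × 1/4 = 129.25
  dwarf red-fruited: 517 × 1/4 = 129.25
  dwarf yellow-fruited: 517 × 1/4 = 129.25
χ² = Σ (O − E)² / E
  tall red-fruited: (124 − 129.25)² / 129.25 = 0.2132
  tall yellow-fruited: (121 − 129.25)² / 129.25 = 0.5266
  dwarf red-fruited: (139 − 129.25)² / 129.25 = 0.7355
  dwarf yellow-fruited: (133 − 129.25)² / 129.25 = 0.1088
χ² = 0.2132 + 0.5266 + 0.7355 + 0.1088 = 1.5841 ≈ 1.584

1.584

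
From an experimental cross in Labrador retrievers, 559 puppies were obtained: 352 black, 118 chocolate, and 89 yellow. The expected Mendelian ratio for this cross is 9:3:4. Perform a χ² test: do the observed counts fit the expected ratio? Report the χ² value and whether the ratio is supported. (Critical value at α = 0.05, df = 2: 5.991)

24.576; not consistent

Under the 9:3:4 hypothesis (Σ ratio = 16, N = 559):
  black: 559 × 9/16 = 314.4375
  chocolate: 559 × 3/16 = 104.8125
  yellow: 559 × 4/16 = 139.75
χ² = Σ (O − E)² / E
  black: (352 − 314.4375)² / 314.4375 = 4.4872
  chocolate: (118 − 104.8125)² / 104.8125 = 1.6593
  yellow: (89 − 139.75)² / 139.75 = 18.4298
χ² = 4.4872 + 1.6593 + 18.4298 = 24.5763 ≈ 24.576
Degrees of freedom = 3 − 1 = 2; critical value at α = 0.05 is 5.991.
Since 24.576 > 5.991, we reject the null hypothesis — the data do not fit the 9:3:4 ratio.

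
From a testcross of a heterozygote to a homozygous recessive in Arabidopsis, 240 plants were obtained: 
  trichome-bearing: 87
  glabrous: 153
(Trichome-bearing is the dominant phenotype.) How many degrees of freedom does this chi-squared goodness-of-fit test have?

A testcross of a heterozygote (Aa × aa) gives a 1:1 phenotypic ratio.
A goodness-of-fit test with 2 phenotype classes has df = 2 − 1 = 1.

1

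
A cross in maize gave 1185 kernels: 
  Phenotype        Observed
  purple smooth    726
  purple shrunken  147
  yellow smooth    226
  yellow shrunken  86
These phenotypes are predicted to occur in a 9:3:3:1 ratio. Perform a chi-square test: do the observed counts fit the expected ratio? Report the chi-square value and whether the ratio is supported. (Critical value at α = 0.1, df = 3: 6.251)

32.733; not consistent

Expected counts for N = 1185 under a 9:3:3:1 ratio (total parts = 16):
  purple smooth: 1185 × 9/16 = 666.5625
  purple shrunken: 1185 × 3/16 = 222.1875
  yellow smooth: 1185 × 3/16 = 222.1875
  yellow shrunken: 1185 × 1/16 = 74.0625
χ² = Σ (O − E)² / E
  purple smooth: (726 − 666.5625)² / 666.5625 = 5.3001
  purple shrunken: (147 − 222.1875)² / 222.1875 = 25.4432
  yellow smooth: (226 − 222.1875)² / 222.1875 = 0.0654
  yellow shrunken: (86 − 74.0625)² / 74.0625 = 1.9241
χ² = 5.3001 + 25.4432 + 0.0654 + 1.9241 = 32.7328 ≈ 32.733
Degrees of freedom = 4 − 1 = 3; critical value at α = 0.1 is 6.251.
Since 32.733 > 6.251, we reject the null hypothesis — the data do not fit the 9:3:3:1 ratio.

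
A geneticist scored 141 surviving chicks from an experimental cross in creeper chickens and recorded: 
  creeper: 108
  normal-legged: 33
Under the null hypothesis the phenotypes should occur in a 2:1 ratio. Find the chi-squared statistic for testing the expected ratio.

6.255

Under the 2:1 hypothesis (Σ ratio = 3, N = 141):
  creeper: 141 × 2/3 = 94
  normal-legged: 141 × 1/3 = 47
χ² = Σ (O − E)² / E
  creeper: (108 − 94)² / 94 = 2.0851
  normal-legged: (33 − 47)² / 47 = 4.1702
χ² = 2.0851 + 4.1702 = 6.2553 ≈ 6.255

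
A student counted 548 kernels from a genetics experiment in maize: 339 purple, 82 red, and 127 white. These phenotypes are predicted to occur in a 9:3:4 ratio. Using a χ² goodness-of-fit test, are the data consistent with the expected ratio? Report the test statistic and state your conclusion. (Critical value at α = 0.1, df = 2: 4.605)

7.988; not consistent

Expected counts for N = 548 under a 9:3:4 ratio (total parts = 16):
  purple: 548 × 9/16 = 308.25
  red: 548 × 3/16 = 102.75
  white: 548 × 4/16 = 137
χ² = Σ (O − E)² / E
  purple: (339 − 308.25)² / 308.25 = 3.0675
  red: (82 − 102.75)² / 102.75 = 4.1904
  white: (127 − 137)² / 137 = 0.7299
χ² = 3.0675 + 4.1904 + 0.7299 = 7.9878 ≈ 7.988
Degrees of freedom = 3 − 1 = 2; critical value at α = 0.1 is 4.605.
Since 7.988 > 4.605, we reject the null hypothesis — the data do not fit the 9:3:4 ratio.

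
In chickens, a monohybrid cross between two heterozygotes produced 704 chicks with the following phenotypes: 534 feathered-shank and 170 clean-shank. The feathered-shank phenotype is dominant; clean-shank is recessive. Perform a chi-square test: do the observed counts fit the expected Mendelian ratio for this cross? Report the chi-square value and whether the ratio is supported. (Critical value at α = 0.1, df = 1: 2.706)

0.273; consistent

For a monohybrid cross between heterozygotes with complete dominance, the expected phenotypic ratio is 3:1.
Under the 3:1 hypothesis (Σ ratio = 4, N = 704):
  feathered-shank: 704 × 3/4 = 528
  clean-shank: 704 × 1/4 = 176
χ² = Σ (O − E)² / E
  feathered-shank: (534 − 528)² / 528 = 0.0682
  clean-shank: (170 − 176)² / 176 = 0.2045
χ² = 0.0682 + 0.2045 = 0.2727 ≈ 0.273
Degrees of freedom = 2 − 1 = 1; critical value at α = 0.1 is 2.706.
Since 0.273 < 2.706, we fail to reject the null hypothesis — the data are consistent with the 3:1 ratio.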